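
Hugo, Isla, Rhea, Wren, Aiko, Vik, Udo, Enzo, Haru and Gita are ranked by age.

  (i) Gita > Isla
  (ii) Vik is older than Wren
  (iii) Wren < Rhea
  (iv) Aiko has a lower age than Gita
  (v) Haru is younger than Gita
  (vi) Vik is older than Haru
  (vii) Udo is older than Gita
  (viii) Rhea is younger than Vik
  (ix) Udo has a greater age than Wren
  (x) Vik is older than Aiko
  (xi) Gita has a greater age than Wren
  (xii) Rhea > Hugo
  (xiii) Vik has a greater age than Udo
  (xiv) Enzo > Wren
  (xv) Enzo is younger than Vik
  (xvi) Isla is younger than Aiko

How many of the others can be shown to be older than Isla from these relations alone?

From Isla the given relations immediately reach Aiko, Gita.
From those, Udo, Vik — 4 in total.
Nothing else is reachable above Isla; 4 in all.

4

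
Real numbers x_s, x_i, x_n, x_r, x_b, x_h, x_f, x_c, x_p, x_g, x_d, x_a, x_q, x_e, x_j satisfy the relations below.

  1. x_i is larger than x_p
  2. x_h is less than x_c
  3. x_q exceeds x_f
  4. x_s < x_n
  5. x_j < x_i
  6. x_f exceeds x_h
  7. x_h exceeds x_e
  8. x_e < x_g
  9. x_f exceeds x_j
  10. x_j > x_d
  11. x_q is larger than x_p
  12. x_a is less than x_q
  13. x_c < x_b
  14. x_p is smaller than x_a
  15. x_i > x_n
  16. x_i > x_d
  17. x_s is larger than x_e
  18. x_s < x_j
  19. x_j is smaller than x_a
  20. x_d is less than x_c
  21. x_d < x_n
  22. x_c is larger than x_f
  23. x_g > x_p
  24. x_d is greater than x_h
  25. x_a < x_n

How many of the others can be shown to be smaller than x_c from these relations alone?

From x_c the given relations immediately reach x_h, x_d, x_f.
From those, x_e, x_j — 5 in total.
From those, x_s — 6 in total.
Nothing else is reachable below x_c; 6 in all.

6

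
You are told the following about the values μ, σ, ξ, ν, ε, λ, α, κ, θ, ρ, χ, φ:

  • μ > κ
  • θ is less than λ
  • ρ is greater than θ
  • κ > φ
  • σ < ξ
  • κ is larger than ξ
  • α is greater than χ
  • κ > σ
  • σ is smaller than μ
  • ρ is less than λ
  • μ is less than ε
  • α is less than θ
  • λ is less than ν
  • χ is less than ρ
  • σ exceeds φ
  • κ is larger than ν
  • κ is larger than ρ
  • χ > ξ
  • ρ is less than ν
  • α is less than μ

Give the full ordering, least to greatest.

Each adjacent pair is fixed by a given relation: φ < σ; σ < ξ; ξ < χ; χ < α; α < θ; θ < ρ; ρ < λ; λ < ν; ν < κ; κ < μ; μ < ε. Chaining them end to end gives the full order.

φ < σ < ξ < χ < α < θ < ρ < λ < ν < κ < μ < ε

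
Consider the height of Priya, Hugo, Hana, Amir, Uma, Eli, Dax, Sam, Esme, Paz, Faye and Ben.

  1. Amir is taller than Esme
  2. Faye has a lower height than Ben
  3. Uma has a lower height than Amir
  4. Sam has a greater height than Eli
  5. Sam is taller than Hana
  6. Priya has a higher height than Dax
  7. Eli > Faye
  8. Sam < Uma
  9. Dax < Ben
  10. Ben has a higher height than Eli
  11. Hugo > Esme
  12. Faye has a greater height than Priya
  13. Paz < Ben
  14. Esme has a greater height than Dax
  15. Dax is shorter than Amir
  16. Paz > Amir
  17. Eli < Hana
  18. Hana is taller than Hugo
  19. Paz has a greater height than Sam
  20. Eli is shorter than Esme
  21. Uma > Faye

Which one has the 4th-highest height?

The consecutive relations fix a unique order: Dax < Priya < Faye < Eli < Esme < Hugo < Hana < Sam < Uma < Amir < Paz < Ben.
Counting 4 from the largest end gives Uma.

Uma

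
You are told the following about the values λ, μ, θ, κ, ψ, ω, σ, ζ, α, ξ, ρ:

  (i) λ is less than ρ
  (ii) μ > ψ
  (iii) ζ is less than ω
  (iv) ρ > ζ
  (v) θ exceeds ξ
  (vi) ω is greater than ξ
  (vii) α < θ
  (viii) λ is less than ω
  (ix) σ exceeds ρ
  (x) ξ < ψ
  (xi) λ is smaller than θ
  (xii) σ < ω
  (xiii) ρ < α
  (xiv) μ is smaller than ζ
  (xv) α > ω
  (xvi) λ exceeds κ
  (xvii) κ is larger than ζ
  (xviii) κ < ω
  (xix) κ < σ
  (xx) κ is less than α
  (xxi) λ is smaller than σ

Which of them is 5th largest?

Piecing the relations together gives one ordering: ξ < ψ < μ < ζ < κ < λ < ρ < σ < ω < α < θ.
Counting 5 from the largest end gives ρ.

ρ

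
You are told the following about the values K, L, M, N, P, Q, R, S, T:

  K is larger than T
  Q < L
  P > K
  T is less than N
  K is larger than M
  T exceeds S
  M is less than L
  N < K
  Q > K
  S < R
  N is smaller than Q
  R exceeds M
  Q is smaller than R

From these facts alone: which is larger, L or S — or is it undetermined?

L

S < T and T < N give S < N.
Then N < K extends the chain to K.
With K < Q: S < T < N < K < Q.
With Q < L: S < T < N < K < Q < L.
So L is larger.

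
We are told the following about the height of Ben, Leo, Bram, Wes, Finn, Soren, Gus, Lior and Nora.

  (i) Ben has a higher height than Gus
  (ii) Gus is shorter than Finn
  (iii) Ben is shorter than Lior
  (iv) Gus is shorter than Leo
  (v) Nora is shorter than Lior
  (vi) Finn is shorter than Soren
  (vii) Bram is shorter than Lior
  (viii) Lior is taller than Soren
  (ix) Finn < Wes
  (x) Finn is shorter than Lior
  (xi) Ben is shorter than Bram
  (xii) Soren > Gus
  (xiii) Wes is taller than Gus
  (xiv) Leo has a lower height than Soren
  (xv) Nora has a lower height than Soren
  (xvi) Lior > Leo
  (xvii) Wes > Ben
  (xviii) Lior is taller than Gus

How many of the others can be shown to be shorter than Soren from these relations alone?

Directly below Soren: Gus, Leo, Nora, Finn.
No other element is forced below Soren by the given relations, so the count is 4.

4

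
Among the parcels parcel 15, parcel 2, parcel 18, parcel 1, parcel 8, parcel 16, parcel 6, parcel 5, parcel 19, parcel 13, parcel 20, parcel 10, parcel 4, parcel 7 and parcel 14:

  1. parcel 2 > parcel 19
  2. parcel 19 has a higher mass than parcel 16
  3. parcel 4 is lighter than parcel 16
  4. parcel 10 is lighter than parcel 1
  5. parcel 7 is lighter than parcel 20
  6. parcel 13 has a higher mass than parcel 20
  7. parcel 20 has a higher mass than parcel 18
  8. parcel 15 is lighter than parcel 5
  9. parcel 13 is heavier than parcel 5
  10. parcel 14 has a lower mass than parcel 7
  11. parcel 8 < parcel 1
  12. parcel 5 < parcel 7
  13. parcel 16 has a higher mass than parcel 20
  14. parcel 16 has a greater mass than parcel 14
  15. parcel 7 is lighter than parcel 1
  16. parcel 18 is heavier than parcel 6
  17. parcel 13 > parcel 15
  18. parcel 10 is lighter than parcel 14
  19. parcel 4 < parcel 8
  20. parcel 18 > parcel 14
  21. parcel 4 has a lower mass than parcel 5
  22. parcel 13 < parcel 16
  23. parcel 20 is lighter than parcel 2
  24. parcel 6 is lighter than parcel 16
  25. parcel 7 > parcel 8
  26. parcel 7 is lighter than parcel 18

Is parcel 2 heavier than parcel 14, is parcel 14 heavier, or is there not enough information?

parcel 2

parcel 14 < parcel 7 and parcel 7 < parcel 18 give parcel 14 < parcel 18.
Then parcel 18 < parcel 20 extends the chain to parcel 20.
With parcel 20 < parcel 13: parcel 14 < parcel 7 < parcel 18 < parcel 20 < parcel 13.
With parcel 13 < parcel 16: parcel 14 < parcel 7 < parcel 18 < parcel 20 < parcel 13 < parcel 16.
With parcel 16 < parcel 19: parcel 14 < parcel 7 < parcel 18 < parcel 20 < parcel 13 < parcel 16 < parcel 19.
With parcel 19 < parcel 2: parcel 14 < parcel 7 < parcel 18 < parcel 20 < parcel 13 < parcel 16 < parcel 19 < parcel 2.
So parcel 2 is heavier.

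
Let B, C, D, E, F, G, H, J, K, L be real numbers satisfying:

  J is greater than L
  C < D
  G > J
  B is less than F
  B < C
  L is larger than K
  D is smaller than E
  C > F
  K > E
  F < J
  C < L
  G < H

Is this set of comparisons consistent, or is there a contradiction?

Every relation is compatible with B < F < C < D < E < K < L < J < G < H; the set is consistent.

consistent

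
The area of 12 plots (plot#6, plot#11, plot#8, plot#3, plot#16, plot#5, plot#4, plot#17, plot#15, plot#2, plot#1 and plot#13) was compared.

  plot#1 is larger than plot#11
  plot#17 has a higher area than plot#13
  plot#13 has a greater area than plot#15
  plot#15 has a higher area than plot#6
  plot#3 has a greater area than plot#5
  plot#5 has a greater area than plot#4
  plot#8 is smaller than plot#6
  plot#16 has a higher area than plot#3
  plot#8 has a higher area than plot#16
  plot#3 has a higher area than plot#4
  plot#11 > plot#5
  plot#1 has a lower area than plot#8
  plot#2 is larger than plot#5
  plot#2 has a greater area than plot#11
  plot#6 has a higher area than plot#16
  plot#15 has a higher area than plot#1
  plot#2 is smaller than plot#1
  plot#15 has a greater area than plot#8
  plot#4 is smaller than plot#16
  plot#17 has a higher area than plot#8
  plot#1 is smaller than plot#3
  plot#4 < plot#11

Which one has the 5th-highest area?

plot#8

The consecutive relations fix a unique order: plot#4 < plot#5 < plot#11 < plot#2 < plot#1 < plot#3 < plot#16 < plot#8 < plot#6 < plot#15 < plot#13 < plot#17.
Counting 5 from the largest end gives plot#8.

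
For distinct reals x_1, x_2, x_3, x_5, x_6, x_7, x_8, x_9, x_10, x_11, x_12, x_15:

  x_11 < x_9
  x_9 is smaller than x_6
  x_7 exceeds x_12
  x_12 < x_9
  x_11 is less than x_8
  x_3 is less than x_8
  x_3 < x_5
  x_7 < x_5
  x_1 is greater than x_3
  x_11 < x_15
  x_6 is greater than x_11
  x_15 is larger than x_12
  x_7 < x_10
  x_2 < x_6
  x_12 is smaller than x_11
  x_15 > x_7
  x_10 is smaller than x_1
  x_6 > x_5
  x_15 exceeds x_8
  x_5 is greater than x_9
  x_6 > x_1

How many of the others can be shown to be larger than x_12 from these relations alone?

9

From x_12 the given relations immediately reach x_11, x_7, x_9, x_15.
From those, x_10, x_8, x_5, x_6 — 8 in total.
From those, x_1 — 9 in total.
No other element is forced above x_12 by the given relations, so the count is 9.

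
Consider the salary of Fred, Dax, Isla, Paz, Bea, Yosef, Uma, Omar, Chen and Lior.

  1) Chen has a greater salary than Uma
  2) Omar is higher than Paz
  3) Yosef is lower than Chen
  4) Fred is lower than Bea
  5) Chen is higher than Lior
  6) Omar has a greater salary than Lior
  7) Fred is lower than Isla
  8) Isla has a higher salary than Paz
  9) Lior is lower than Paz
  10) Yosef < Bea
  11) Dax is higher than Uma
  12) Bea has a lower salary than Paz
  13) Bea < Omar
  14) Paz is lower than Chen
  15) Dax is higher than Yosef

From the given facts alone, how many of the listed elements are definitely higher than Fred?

5

From Fred the given relations immediately reach Bea, Isla.
From those, Paz, Omar — 4 in total.
From those, Chen — 5 in total.
No other element is forced above Fred by the given relations, so the count is 5.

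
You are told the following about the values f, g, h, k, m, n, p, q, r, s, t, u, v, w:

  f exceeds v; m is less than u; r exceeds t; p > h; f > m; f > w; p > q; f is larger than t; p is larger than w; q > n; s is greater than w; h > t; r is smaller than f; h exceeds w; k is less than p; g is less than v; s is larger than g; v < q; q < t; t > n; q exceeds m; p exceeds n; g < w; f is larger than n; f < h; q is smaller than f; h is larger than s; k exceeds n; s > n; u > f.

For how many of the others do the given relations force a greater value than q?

The elements the relations force above q are t, r, f, u, h, p — no chain reaches any other.
That is 6.

6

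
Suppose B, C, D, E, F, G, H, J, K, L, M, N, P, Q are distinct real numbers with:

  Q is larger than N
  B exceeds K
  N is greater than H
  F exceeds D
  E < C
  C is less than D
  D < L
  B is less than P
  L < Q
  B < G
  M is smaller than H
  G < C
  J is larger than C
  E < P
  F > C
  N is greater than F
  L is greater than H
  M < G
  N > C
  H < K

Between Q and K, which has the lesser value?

K

The relevant relations are K < B; B < G; G < C; C < D; D < F; F < N; N < Q.
Together: K < B < G < C < D < F < N < Q.
So K < Q; K is the smaller of the two.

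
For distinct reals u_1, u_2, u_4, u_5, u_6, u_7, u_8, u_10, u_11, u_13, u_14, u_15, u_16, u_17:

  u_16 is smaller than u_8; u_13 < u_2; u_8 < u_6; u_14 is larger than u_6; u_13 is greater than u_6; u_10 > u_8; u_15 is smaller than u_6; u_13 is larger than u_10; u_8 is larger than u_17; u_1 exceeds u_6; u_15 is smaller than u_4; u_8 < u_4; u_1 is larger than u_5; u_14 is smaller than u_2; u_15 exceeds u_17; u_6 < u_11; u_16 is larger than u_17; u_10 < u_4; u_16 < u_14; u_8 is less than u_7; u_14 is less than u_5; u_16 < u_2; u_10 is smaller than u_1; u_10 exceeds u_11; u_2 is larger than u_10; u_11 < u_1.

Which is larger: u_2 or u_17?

Link the given pairs in sequence: u_17 < u_15; u_15 < u_6; u_6 < u_11; u_11 < u_10; u_10 < u_13; u_13 < u_2.
Together: u_17 < u_15 < u_6 < u_11 < u_10 < u_13 < u_2.
So u_17 < u_2; u_2 is the larger of the two.

u_2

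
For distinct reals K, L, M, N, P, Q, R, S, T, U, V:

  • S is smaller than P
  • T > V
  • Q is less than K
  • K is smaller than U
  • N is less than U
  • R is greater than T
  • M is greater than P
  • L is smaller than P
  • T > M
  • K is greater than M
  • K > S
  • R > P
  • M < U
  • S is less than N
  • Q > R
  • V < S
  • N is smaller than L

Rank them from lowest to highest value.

V < S < N < L < P < M < T < R < Q < K < U

The consecutive links are each given: V < S; S < N; N < L; L < P; P < M; M < T; T < R; R < Q; Q < K; K < U.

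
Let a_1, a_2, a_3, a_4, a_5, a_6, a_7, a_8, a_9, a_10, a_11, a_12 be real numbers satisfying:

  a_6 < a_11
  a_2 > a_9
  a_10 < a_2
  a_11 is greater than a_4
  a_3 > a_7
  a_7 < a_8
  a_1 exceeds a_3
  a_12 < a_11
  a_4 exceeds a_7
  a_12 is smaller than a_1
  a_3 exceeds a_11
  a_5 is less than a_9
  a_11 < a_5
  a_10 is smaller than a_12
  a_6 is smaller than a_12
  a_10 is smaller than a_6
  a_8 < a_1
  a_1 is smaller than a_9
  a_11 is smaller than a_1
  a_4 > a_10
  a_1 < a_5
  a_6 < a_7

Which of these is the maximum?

Chaining downward from a_2: directly below it, a_10, a_9; then a_1, a_5; then a_8, a_12, a_11, a_3; then a_6, a_7, a_4.
That covers every other element, and nothing is given above a_2, so a_2 is the maximum.

a_2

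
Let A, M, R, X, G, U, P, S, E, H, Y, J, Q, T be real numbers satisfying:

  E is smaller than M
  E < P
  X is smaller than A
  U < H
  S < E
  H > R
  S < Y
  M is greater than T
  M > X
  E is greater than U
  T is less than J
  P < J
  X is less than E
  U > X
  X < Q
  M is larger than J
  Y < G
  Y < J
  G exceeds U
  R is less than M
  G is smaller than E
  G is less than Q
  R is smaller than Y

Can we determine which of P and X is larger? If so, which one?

P

The relevant relations are X < U; U < G; G < E; E < P.
Together: X < U < G < E < P.
So P is larger.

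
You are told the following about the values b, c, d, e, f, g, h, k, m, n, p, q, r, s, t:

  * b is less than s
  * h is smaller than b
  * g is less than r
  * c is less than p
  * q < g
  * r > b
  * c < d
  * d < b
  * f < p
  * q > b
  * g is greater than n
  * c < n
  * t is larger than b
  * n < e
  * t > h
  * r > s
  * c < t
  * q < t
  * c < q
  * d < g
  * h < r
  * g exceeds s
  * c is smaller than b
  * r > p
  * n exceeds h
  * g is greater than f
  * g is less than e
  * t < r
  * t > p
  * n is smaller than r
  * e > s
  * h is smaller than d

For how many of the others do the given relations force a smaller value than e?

9

From e the given relations immediately reach s, n, g.
From those, h, c, d, b, f, q — 9 in total.
Nothing else is reachable below e; 9 in all.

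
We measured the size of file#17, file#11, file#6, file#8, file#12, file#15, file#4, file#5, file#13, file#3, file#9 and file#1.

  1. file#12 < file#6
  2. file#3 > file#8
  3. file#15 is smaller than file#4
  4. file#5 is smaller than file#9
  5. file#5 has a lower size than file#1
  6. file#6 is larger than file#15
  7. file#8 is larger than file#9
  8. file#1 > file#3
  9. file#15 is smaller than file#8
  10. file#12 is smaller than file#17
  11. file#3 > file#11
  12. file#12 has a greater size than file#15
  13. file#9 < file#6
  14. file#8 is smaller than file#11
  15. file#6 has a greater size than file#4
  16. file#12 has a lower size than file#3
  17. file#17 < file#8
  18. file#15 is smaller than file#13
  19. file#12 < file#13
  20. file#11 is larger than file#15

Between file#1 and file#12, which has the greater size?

Link the given pairs in sequence: file#12 < file#17; file#17 < file#8; file#8 < file#11; file#11 < file#3; file#3 < file#1.
Chaining these gives file#12 < file#17 < file#8 < file#11 < file#3 < file#1.
So file#12 < file#1; file#1 is the larger of the two.

file#1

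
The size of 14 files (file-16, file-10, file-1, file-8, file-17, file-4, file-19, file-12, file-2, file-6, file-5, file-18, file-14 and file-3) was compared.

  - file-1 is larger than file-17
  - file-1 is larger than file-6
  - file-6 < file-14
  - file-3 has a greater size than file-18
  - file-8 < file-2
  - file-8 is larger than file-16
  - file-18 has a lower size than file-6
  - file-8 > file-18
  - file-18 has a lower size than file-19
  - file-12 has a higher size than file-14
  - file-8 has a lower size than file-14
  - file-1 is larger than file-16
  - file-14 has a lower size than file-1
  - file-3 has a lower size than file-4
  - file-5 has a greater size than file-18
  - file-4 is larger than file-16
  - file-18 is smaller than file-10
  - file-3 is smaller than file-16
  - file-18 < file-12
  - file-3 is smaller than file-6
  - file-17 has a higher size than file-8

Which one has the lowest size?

file-3 is not least since file-18 < file-3; file-10 is not least since file-18 < file-10; file-6 is not least since file-3 < file-6; file-16 is not least since file-3 < file-16; file-8 is not least since file-18 < file-8; file-17 is not least since file-8 < file-17; file-4 is not least since file-16 < file-4; file-14 is not least since file-6 < file-14; file-19 is not least since file-18 < file-19; file-5 is not least since file-18 < file-5; file-1 is not least since file-17 < file-1; file-2 is not least since file-8 < file-2; file-12 is not least since file-18 < file-12.
Only file-18 has nothing below it, so file-18 is the lowest size.

file-18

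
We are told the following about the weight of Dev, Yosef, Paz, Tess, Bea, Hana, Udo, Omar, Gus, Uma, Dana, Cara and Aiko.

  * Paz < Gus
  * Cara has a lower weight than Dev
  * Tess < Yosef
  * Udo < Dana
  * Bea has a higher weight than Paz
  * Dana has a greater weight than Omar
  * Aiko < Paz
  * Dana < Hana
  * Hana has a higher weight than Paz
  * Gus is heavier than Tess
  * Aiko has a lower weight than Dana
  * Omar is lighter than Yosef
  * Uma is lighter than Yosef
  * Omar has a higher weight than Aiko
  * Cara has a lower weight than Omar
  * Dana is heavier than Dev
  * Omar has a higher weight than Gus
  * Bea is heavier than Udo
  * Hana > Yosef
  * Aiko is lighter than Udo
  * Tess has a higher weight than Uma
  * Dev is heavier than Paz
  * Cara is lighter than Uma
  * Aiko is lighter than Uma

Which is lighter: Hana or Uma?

Uma < Tess and Tess < Gus give Uma < Gus.
With Gus < Omar: Uma < Tess < Gus < Omar.
Then Omar < Dana extends the chain to Dana.
Then Dana < Hana extends the chain to Hana.
So Uma < Hana; Uma is the lighter of the two.

Uma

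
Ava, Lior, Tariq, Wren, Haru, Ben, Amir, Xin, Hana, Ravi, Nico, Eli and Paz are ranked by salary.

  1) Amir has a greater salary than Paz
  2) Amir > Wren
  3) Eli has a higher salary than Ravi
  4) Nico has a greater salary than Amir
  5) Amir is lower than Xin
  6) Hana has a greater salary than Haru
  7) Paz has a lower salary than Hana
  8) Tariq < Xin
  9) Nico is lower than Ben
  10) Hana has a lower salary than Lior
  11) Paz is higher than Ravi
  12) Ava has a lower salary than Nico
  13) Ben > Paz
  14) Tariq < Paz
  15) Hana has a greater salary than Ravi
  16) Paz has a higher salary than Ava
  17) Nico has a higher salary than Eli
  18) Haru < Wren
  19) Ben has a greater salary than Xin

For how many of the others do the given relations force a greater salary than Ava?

7

From Ava the given relations immediately reach Paz, Nico.
From those, Amir, Hana, Ben — 5 in total.
From those, Xin, Lior — 7 in total.
No other element is forced above Ava by the given relations, so the count is 7.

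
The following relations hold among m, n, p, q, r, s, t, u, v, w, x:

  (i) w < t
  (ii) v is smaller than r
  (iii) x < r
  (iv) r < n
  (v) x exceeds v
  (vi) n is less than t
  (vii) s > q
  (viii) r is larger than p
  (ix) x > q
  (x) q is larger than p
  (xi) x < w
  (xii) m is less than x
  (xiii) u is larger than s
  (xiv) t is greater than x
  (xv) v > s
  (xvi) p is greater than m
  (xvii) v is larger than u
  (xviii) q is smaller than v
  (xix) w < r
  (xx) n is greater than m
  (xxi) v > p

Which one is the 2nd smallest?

p

The consecutive relations fix a unique order: m < p < q < s < u < v < x < w < r < n < t.
The 2nd smallest is p.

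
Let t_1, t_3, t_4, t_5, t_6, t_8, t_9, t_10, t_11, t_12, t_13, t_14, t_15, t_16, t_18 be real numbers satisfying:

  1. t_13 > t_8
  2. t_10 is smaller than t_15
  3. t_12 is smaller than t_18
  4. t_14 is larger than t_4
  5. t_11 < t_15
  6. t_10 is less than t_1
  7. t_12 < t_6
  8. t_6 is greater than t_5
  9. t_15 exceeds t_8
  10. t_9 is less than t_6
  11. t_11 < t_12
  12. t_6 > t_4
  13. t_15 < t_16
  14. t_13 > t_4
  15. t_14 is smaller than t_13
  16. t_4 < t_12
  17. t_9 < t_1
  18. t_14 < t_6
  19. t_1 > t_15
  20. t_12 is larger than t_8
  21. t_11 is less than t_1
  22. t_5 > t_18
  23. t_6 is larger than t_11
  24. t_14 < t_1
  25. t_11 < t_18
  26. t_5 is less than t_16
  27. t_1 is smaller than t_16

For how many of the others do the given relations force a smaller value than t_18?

4

The elements the relations force below t_18 are t_4, t_8, t_11, t_12 — no chain reaches any other.
That is 4.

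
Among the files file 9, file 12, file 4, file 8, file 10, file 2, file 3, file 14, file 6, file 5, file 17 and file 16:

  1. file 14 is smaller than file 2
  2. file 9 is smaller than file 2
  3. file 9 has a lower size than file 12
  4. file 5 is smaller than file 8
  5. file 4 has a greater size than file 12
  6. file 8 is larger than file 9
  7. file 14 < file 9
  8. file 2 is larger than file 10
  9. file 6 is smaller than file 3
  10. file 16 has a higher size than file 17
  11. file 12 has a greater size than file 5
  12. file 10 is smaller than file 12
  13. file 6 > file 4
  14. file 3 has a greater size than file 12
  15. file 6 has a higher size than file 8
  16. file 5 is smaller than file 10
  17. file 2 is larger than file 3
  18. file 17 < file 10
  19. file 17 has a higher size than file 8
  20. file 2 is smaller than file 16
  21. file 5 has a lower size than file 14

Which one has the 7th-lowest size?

file 12

Piecing the relations together gives one ordering: file 5 < file 14 < file 9 < file 8 < file 17 < file 10 < file 12 < file 4 < file 6 < file 3 < file 2 < file 16.
The 7th smallest is file 12.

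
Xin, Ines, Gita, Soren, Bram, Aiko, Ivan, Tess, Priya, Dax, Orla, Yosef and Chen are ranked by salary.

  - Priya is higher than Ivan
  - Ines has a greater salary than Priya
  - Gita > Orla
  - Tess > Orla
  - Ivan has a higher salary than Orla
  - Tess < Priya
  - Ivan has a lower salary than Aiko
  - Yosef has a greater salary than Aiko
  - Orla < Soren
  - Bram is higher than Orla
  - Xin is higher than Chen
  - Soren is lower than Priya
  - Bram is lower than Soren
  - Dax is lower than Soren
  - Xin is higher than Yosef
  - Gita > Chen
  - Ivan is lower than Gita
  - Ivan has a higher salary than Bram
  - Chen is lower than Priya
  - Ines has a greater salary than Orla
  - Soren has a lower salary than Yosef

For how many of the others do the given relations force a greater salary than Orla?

From Orla the given relations immediately reach Bram, Soren, Ivan, Tess, Ines, Gita.
From those, Aiko, Yosef, Priya — 9 in total.
From those, Xin — 10 in total.
Nothing else is reachable above Orla; 10 in all.

10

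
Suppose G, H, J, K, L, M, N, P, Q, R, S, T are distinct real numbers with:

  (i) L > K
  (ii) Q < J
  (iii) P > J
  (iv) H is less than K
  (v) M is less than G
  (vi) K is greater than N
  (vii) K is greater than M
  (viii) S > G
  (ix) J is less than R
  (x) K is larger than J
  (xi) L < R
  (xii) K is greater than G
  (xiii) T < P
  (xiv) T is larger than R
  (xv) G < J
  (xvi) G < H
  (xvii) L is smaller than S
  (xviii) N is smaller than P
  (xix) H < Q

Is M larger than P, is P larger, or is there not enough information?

Chaining the given relations: M < G < H < Q < J < K < L < R < T < P.
So P is larger.

P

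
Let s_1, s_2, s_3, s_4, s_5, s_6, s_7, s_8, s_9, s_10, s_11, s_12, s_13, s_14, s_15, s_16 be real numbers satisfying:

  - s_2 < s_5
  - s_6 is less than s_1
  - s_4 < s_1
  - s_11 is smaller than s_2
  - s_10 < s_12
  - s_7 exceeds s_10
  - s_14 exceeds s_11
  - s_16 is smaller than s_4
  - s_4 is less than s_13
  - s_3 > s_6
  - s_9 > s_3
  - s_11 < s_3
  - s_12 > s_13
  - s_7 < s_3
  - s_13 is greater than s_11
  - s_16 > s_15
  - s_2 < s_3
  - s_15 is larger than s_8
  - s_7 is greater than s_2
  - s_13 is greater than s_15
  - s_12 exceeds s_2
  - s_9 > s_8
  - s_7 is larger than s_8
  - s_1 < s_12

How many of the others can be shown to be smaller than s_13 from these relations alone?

5

Directly below s_13: s_11, s_15, s_4.
One step further: s_8, s_16 (5 so far).
No other element is forced below s_13 by the given relations, so the count is 5.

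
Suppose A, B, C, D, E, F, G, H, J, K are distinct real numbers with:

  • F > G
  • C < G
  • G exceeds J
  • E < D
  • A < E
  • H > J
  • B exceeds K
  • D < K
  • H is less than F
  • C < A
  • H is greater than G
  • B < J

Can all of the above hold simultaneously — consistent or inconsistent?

The single ordering C < A < E < D < K < B < J < G < H < F satisfies every listed relation, so no contradiction arises.

consistent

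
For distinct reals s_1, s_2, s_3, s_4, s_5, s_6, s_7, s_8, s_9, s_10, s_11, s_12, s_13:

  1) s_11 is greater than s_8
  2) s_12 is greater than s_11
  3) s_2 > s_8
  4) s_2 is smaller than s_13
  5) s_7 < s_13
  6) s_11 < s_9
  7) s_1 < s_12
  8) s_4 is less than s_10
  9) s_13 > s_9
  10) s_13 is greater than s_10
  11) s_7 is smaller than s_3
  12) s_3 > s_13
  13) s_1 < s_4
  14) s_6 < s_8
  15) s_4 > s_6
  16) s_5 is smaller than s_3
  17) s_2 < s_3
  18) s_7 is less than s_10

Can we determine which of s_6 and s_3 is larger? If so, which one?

s_3

The relevant relations are s_6 < s_8; s_8 < s_11; s_11 < s_9; s_9 < s_13; s_13 < s_3.
Together: s_6 < s_8 < s_11 < s_9 < s_13 < s_3.
So s_3 is larger.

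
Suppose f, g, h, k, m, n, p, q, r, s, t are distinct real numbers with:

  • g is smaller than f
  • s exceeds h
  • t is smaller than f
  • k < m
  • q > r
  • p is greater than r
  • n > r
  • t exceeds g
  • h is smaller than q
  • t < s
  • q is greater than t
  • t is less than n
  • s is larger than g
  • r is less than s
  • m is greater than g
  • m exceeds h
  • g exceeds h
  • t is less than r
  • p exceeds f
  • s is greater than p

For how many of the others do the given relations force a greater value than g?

8

The elements the relations force above g are t, r, f, q, m, p, s, n — no chain reaches any other.
That is 8.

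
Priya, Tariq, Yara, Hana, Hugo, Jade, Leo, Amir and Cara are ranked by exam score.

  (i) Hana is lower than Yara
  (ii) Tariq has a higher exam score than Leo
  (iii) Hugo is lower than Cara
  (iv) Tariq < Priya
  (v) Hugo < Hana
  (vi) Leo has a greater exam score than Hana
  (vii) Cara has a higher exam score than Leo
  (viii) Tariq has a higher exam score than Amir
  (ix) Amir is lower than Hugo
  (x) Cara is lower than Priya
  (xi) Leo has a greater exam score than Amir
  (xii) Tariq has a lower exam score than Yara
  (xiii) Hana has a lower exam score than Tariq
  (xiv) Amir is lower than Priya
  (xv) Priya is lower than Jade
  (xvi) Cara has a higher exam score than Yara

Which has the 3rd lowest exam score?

Chaining the given pairs: Amir < Hugo < Hana < Leo < Tariq < Yara < Cara < Priya < Jade.
The 3rd smallest is Hana.

Hana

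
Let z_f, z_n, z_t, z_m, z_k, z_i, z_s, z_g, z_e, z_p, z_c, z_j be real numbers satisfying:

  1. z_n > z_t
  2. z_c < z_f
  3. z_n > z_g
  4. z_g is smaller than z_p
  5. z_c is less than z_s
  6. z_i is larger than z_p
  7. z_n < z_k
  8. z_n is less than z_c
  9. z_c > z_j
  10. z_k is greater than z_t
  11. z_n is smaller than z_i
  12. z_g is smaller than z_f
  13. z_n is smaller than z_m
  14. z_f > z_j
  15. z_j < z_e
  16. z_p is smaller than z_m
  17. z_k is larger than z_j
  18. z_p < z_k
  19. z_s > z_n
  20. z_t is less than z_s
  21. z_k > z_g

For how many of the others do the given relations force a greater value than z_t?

Directly above z_t: z_n, z_k, z_s.
One step further: z_i, z_c, z_m (6 so far).
One step further: z_f (7 so far).
No other element is forced above z_t by the given relations, so the count is 7.

7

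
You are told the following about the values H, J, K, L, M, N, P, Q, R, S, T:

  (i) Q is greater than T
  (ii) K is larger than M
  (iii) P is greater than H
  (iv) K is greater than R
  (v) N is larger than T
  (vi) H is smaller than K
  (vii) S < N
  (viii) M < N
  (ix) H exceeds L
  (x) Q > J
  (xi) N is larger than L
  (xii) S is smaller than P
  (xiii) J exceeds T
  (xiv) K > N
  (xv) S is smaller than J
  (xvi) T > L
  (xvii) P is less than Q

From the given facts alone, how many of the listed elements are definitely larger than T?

Directly above T: N, J, Q.
One step further: K (4 so far).
No other element is forced above T by the given relations, so the count is 4.

4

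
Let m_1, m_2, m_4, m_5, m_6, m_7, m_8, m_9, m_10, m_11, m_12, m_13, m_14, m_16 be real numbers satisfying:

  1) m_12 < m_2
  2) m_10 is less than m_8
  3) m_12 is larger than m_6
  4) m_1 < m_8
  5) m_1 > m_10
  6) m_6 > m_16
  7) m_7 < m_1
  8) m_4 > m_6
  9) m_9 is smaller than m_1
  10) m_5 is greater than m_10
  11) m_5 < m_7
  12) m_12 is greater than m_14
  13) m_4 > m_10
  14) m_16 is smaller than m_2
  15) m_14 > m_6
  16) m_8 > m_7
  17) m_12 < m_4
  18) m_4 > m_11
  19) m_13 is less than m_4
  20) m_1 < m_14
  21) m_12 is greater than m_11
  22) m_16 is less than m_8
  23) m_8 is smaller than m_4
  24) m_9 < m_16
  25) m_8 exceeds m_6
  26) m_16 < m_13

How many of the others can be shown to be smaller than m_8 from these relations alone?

7

From m_8 the given relations immediately reach m_10, m_7, m_16, m_1, m_6.
From those, m_9, m_5 — 7 in total.
Nothing else is reachable below m_8; 7 in all.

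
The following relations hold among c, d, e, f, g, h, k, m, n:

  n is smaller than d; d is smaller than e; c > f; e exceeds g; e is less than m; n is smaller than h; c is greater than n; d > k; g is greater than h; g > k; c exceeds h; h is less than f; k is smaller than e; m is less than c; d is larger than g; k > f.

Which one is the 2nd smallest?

The consecutive relations fix a unique order: n < h < f < k < g < d < e < m < c.
The 2nd smallest is h.

h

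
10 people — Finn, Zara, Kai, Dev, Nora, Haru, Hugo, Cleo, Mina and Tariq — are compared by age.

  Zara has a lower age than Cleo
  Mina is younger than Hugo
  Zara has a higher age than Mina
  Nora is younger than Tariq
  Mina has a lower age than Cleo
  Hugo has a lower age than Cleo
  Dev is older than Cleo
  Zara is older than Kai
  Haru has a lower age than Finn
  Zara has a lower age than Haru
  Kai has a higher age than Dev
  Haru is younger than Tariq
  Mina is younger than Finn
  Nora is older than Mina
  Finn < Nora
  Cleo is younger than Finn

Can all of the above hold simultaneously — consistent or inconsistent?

Chaining the given relations yields Cleo < Dev < Kai < Zara, so Cleo < Zara. But one relation states Zara < Cleo. These cannot both hold.

inconsistent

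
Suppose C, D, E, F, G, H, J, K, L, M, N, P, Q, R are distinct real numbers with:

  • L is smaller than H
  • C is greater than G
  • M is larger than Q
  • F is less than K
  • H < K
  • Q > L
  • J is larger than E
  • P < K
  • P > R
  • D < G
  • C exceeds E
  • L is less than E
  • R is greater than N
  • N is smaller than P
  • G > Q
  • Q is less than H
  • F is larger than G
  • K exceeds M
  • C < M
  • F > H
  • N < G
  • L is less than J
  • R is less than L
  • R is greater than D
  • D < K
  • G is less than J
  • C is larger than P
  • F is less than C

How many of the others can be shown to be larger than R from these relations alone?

11

The elements the relations force above R are L, P, Q, H, G, F, E, C, M, K, J — no chain reaches any other.
That is 11.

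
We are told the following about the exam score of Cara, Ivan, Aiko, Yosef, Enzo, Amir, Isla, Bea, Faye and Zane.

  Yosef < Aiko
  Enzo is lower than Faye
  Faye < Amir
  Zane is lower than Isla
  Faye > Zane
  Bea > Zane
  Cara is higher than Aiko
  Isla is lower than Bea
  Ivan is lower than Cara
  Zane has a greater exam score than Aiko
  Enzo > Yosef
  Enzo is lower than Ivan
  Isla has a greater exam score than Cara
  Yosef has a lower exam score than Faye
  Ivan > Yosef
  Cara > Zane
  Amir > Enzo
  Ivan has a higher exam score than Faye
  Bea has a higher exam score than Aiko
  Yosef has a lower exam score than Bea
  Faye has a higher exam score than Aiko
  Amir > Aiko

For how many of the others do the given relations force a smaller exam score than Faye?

From Faye the given relations immediately reach Yosef, Aiko, Enzo, Zane.
Nothing else is reachable below Faye; 4 in all.

4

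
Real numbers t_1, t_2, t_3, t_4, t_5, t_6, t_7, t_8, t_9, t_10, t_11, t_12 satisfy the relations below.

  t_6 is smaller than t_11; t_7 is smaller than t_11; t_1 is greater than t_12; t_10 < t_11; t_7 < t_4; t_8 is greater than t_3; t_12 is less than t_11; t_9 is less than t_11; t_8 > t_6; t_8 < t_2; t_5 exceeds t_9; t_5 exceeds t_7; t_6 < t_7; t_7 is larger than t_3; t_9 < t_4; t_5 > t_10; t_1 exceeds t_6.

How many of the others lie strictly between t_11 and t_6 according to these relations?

The relations place t_6 below t_11. An element lies strictly between them when it is forced above t_6 and also forced below t_11.
Above t_6: {t_7, t_1, t_8, t_5, t_4, t_2}. Below t_11: {t_10, t_3, t_12, t_9, t_7}.
Intersection: {t_7} — 1.

1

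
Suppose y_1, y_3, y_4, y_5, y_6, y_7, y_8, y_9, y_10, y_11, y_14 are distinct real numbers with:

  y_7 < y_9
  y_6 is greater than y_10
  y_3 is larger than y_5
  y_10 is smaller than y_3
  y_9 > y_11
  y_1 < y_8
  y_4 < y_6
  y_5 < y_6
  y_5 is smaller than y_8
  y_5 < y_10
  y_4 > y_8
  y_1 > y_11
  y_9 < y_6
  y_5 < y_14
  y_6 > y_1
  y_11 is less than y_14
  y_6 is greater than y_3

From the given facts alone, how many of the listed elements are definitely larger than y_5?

6

The elements the relations force above y_5 are y_10, y_14, y_8, y_4, y_3, y_6 — no chain reaches any other.
That is 6.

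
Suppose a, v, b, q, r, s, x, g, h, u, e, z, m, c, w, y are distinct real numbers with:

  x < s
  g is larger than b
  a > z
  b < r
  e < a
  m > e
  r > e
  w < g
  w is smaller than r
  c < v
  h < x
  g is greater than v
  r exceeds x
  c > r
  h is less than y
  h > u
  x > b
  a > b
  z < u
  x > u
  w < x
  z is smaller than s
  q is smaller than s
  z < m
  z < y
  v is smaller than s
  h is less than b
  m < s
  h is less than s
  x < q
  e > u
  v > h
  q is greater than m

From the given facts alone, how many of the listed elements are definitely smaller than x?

The elements the relations force below x are z, u, h, w, b — no chain reaches any other.
That is 5.

5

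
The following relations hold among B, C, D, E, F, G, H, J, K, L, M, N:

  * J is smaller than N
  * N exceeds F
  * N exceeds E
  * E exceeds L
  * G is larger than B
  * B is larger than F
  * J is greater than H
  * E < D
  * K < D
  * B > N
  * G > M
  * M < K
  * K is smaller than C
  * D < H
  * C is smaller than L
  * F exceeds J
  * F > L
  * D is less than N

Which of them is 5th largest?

J

Piecing the relations together gives one ordering: M < K < C < L < E < D < H < J < F < N < B < G.
Counting 5 from the largest end gives J.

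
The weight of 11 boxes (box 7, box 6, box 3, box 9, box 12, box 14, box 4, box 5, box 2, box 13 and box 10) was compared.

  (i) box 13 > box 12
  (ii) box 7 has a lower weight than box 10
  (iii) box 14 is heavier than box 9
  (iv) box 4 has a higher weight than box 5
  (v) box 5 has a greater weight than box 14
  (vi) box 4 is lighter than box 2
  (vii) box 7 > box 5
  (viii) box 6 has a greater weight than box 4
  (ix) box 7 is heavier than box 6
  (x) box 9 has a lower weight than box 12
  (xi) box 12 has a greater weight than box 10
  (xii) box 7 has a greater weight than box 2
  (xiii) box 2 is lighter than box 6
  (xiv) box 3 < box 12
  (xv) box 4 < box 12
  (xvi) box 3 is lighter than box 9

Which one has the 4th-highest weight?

box 7

Piecing the relations together gives one ordering: box 3 < box 9 < box 14 < box 5 < box 4 < box 2 < box 6 < box 7 < box 10 < box 12 < box 13.
The 4th largest is box 7.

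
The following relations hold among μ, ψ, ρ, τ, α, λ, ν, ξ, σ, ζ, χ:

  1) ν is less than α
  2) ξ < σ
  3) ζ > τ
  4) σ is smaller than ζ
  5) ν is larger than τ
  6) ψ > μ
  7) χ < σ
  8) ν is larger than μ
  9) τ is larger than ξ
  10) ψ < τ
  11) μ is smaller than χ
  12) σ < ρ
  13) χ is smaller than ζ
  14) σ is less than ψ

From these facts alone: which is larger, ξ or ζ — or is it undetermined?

ξ < σ and σ < ψ give ξ < ψ.
Then ψ < τ extends the chain to τ.
Then τ < ζ extends the chain to ζ.
So ζ is larger.

ζ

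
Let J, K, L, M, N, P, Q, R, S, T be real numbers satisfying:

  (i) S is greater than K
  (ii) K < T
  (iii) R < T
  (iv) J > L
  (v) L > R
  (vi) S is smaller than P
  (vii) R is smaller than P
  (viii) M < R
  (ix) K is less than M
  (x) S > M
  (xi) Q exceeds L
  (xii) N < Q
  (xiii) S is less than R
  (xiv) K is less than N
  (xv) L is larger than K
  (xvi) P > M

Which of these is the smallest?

K

M is not least since K < M; S is not least since M < S; R is not least since S < R; L is not least since K < L; T is not least since K < T; J is not least since L < J; N is not least since K < N; Q is not least since N < Q; P is not least since S < P.
Only K has nothing below it, so K is the smallest.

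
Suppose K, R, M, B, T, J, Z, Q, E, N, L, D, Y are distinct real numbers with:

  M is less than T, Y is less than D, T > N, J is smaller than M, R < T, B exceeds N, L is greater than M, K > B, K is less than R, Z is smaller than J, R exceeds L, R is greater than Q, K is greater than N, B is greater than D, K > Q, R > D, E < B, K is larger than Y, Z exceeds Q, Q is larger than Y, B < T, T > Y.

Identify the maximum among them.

T

Chaining downward from T: directly below it, Y, M, N, B, R; then E, Q, J, D, L, K; then Z.
That covers every other element, and nothing is given above T, so T is the maximum.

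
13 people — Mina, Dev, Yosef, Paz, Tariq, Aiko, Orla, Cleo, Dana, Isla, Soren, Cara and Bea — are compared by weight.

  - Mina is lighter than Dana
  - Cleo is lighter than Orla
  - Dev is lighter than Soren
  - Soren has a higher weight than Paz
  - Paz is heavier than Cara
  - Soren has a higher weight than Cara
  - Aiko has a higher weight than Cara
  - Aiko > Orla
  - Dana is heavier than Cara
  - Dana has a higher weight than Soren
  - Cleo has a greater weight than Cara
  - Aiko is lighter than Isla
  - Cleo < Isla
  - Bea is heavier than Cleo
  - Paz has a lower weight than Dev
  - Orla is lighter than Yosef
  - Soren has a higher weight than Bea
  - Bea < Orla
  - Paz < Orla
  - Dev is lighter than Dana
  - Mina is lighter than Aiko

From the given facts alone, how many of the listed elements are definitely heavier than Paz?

7

From Paz the given relations immediately reach Orla, Dev, Soren.
From those, Aiko, Yosef, Dana — 6 in total.
From those, Isla — 7 in total.
No other element is forced above Paz by the given relations, so the count is 7.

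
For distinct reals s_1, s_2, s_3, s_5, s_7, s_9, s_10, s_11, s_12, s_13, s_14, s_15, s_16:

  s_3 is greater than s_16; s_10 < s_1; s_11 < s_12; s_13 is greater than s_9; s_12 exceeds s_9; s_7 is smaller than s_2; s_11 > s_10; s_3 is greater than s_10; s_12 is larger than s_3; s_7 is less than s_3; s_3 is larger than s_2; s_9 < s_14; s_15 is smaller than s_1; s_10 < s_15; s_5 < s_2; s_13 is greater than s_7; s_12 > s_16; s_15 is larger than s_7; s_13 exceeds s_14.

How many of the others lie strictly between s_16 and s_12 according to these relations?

The relations place s_16 below s_12. An element lies strictly between them when it is forced above s_16 and also forced below s_12.
Above s_16: {s_3}. Below s_12: {s_10, s_7, s_5, s_9, s_2, s_3, s_11}.
Intersection: {s_3} — 1.

1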